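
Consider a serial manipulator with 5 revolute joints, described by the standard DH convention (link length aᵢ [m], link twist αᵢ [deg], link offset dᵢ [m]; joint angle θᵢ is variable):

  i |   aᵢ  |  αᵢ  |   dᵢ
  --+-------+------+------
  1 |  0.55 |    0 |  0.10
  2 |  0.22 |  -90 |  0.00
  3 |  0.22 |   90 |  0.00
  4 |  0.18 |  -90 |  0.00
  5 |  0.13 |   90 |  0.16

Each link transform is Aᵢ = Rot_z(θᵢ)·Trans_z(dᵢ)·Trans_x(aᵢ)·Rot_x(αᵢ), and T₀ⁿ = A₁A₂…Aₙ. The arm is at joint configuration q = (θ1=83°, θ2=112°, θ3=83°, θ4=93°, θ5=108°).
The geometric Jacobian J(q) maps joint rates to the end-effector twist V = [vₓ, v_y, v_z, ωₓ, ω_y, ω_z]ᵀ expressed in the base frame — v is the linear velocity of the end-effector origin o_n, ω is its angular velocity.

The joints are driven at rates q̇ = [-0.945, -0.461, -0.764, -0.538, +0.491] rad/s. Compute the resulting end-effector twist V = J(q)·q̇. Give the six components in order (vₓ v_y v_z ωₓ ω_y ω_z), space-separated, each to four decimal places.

0.2300 -0.0193 -0.1597 0.3691 0.9165 -0.9849

o_n = [0.0008, 0.3923, 0.0324]
J₁: ẑ×o_n = [-0.3923, 0.0008, 0.0000], ω = ẑ
J2: z=[0.0000, 0.0000, 1.0000] o=[0.0670, 0.5459, 0.1000] → [0.1536, -0.0662, 0.0000, 0.0000, 0.0000, 1.0000]
J3: z=[0.2588, -0.9659, 0.0000] o=[-0.1455, 0.4890, 0.1000] → [0.0653, 0.0175, 0.1163, 0.2588, -0.9659, 0.0000]
J4: z=[-0.9587, -0.2569, 0.1219] o=[-0.1714, 0.4820, -0.1184] → [-0.0278, 0.1655, 0.1303, -0.9587, -0.2569, 0.1219]
J5: z=[0.1040, 0.0821, 0.9912] o=[-0.1237, 0.3087, -0.1090] → [-0.0712, 0.1087, -0.0015, 0.1040, 0.0821, 0.9912]
V = J·q̇ = [0.2300, -0.0193, -0.1597, 0.3691, 0.9165, -0.9849]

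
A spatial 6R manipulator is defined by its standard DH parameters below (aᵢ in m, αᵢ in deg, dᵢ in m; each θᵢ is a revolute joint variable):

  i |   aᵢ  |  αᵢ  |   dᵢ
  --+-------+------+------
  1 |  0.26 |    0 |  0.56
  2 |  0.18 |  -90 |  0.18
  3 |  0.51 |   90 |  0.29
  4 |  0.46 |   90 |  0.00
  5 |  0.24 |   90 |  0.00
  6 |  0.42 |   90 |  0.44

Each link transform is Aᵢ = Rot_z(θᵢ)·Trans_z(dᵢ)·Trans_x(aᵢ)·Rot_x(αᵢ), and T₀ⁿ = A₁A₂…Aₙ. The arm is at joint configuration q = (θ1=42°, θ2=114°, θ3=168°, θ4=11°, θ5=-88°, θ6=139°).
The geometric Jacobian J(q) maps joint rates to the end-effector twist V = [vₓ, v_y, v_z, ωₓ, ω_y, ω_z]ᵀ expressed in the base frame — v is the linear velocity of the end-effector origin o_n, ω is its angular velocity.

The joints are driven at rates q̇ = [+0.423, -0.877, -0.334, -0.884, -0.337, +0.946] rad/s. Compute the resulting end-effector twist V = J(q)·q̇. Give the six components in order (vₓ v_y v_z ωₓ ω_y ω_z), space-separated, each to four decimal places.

-0.6326 -0.1125 -0.5272 -0.6379 0.4850 0.6493

o_n = [0.5259, 0.0008, 0.5592]
J₁: ẑ×o_n = [-0.0008, 0.5259, 0.0000], ω = ẑ
J2: z=[0.0000, 0.0000, 1.0000] o=[0.1932, 0.1740, 0.5600] → [0.1732, 0.3327, -0.0000, 0.0000, 0.0000, 1.0000]
J3: z=[-0.4067, -0.9135, 0.0000] o=[0.0288, 0.2472, 0.7400] → [0.1652, -0.0735, 0.5544, -0.4067, -0.9135, 0.0000]
J4: z=[-0.1899, 0.0846, -0.9781] o=[0.3666, -0.2206, 0.6340] → [0.2103, -0.1701, -0.0555, -0.1899, 0.0846, -0.9781]
J5: z=[0.5698, 0.8208, -0.0397] o=[0.7343, -0.4805, 0.5401] → [0.0348, -0.0026, 0.4453, 0.5698, 0.8208, -0.0397]
J6: z=[-0.7924, 0.5616, 0.2381] o=[0.7866, -0.5055, 0.7730] → [-0.2406, -0.2315, -0.2548, -0.7924, 0.5616, 0.2381]
V = J·q̇ = [-0.6326, -0.1125, -0.5272, -0.6379, 0.4850, 0.6493]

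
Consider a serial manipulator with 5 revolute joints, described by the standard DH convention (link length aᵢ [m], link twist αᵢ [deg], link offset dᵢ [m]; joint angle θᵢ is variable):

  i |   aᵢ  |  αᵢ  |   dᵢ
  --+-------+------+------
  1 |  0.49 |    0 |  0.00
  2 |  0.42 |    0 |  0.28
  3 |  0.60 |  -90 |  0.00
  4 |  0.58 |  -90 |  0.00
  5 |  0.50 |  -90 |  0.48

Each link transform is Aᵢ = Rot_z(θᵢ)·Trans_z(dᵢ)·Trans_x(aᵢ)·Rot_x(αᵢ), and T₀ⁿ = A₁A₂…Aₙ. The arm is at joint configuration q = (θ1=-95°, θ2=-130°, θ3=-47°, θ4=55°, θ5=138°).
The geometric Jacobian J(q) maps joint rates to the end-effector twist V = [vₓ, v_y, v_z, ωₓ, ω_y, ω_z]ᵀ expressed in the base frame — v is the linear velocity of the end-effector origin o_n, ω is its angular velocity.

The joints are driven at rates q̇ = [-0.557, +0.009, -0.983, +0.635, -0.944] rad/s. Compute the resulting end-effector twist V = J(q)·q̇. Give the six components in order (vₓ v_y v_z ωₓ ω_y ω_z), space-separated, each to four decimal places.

o_n = [0.0061, 0.1233, -0.1661]
J₁: ẑ×o_n = [-0.1233, 0.0061, 0.0000], ω = ẑ
J2: z=[0.0000, 0.0000, 1.0000] o=[-0.0427, -0.4881, 0.0000] → [-0.6115, 0.0488, 0.0000, 0.0000, 0.0000, 1.0000]
J3: z=[0.0000, 0.0000, 1.0000] o=[-0.3397, -0.1912, 0.2800] → [-0.3145, 0.3458, 0.0000, 0.0000, 0.0000, 1.0000]
J4: z=[-0.9994, 0.0349, 0.0000] o=[-0.3188, 0.4085, 0.2800] → [-0.0156, -0.4458, 0.2736, -0.9994, 0.0349, 0.0000]
J5: z=[-0.0286, -0.8187, -0.5736] o=[-0.3071, 0.7410, -0.1951] → [-0.3780, -0.1788, 0.2741, -0.0286, -0.8187, -0.5736]
V = J·q̇ = [0.7193, -0.4571, -0.0849, -0.6076, 0.7950, -0.9895]

0.7193 -0.4571 -0.0849 -0.6076 0.7950 -0.9895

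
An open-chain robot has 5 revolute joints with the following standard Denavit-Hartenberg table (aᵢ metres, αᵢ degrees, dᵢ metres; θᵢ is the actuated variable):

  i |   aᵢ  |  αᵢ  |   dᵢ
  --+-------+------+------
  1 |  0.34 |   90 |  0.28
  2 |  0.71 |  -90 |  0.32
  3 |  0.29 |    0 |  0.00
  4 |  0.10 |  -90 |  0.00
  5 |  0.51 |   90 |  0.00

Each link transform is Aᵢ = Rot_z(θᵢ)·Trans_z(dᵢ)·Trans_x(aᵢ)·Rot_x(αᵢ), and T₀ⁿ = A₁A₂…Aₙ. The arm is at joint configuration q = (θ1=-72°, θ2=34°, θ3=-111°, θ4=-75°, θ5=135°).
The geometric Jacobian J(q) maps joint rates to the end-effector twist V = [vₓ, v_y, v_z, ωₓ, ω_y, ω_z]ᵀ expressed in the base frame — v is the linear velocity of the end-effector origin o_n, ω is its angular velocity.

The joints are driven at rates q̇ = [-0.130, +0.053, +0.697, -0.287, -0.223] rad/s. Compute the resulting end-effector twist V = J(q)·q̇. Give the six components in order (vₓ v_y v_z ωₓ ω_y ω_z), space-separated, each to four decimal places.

-0.0987 -0.0891 0.0491 0.0956 0.2518 0.2229

o_n = [-0.1987, -1.3883, 0.4649]
J₁: ẑ×o_n = [1.3883, -0.1987, 0.0000], ω = ẑ
J2: z=[-0.9511, -0.3090, 0.0000] o=[0.1051, -0.3234, 0.2800] → [-0.0571, 0.1758, 0.9190, -0.9511, -0.3090, 0.0000]
J3: z=[-0.1728, 0.5318, 0.8290] o=[-0.0174, -0.9821, 0.6770] → [0.2240, -0.1870, 0.1666, -0.1728, 0.5318, 0.8290]
J4: z=[-0.1728, 0.5318, 0.8290] o=[-0.3015, -0.9838, 0.6189] → [0.2535, 0.0586, 0.0152, -0.1728, 0.5318, 0.8290]
J5: z=[-0.9726, -0.2249, -0.0585] o=[-0.3170, -0.9021, 0.5633] → [-0.0063, -0.1026, 0.4995, -0.9726, -0.2249, -0.0585]
V = J·q̇ = [-0.0987, -0.0891, 0.0491, 0.0956, 0.2518, 0.2229]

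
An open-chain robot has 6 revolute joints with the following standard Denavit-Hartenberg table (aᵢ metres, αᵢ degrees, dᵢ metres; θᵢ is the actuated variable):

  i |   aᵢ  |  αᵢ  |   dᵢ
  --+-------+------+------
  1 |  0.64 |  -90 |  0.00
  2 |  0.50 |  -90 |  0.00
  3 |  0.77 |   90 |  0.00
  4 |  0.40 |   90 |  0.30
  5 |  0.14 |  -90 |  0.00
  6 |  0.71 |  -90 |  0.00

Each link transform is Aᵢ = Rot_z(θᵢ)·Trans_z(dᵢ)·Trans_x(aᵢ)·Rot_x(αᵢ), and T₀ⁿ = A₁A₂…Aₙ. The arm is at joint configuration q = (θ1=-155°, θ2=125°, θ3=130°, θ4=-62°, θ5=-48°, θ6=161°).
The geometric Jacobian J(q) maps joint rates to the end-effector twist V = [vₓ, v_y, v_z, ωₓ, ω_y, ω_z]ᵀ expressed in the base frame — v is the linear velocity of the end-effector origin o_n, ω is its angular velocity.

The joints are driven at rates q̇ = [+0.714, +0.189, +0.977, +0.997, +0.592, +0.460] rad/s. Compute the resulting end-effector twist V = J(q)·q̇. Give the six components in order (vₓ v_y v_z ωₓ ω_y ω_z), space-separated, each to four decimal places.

-0.6345 -1.1966 1.0478 0.7782 0.7736 -0.0676

o_n = [-0.8354, 0.9443, -0.2820]
J₁: ẑ×o_n = [-0.9443, -0.8354, 0.0000], ω = ẑ
J2: z=[0.4226, -0.9063, 0.0000] o=[-0.5800, -0.2705, 0.0000] → [0.2556, 0.1192, 0.2820, 0.4226, -0.9063, 0.0000]
J3: z=[0.7424, 0.3462, 0.5736] o=[-0.3201, -0.1493, -0.4096] → [-0.5831, -0.3903, 0.9902, 0.7424, 0.3462, 0.5736]
J4: z=[0.1266, 0.7683, -0.6275] o=[-0.8267, 0.2653, -0.0041] → [0.2126, 0.0406, 0.0926, 0.1266, 0.7683, -0.6275]
J5: z=[0.2323, -0.6380, -0.7342] o=[-1.1745, 0.4747, -0.2961] → [0.3358, -0.2523, 0.3255, 0.2323, -0.6380, -0.7342]
J6: z=[-0.6320, 0.4748, -0.6125] o=[-1.2780, 0.3898, -0.2551] → [0.3269, -0.2881, -0.5606, -0.6320, 0.4748, -0.6125]
V = J·q̇ = [-0.6345, -1.1966, 1.0478, 0.7782, 0.7736, -0.0676]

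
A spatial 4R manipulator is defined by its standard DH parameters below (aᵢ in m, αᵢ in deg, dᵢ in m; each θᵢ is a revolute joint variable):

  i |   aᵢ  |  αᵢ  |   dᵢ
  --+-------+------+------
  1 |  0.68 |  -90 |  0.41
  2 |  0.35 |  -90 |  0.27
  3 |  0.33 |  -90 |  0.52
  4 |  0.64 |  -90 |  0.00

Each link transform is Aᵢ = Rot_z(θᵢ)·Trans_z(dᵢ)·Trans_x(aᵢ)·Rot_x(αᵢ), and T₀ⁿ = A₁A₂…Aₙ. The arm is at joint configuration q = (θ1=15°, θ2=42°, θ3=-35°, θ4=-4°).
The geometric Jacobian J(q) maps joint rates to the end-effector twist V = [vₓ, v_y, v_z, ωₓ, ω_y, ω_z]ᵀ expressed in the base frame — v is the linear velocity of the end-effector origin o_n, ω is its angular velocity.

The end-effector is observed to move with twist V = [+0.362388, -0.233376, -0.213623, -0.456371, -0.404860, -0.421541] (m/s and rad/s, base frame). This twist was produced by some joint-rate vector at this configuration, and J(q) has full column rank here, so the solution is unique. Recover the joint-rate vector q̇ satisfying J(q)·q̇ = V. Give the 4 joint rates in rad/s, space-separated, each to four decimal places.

o_n = [0.8989, 1.0955, -0.7746]
J₁: ẑ×o_n = [-1.0955, 0.8989, 0.0000], ω = ẑ
J2: z=[-0.2588, 0.9659, 0.0000] o=[0.6568, 0.1760, 0.4100] → [-1.1443, -0.3066, -0.4718, -0.2588, 0.9659, 0.0000]
J3: z=[-0.6463, -0.1732, -0.7431] o=[0.8382, 0.5041, 0.1758] → [0.6041, -0.6594, -0.3717, -0.6463, -0.1732, -0.7431]
J4: z=[0.6237, -0.6809, -0.3838] o=[0.6471, 0.6489, -0.3915] → [0.4323, 0.1423, 0.4500, 0.6237, -0.6809, -0.3838]
q̇ = J⁺·V = [0.3790, -0.0870, 0.9600, 0.2270]

0.3790 -0.0870 0.9600 0.2270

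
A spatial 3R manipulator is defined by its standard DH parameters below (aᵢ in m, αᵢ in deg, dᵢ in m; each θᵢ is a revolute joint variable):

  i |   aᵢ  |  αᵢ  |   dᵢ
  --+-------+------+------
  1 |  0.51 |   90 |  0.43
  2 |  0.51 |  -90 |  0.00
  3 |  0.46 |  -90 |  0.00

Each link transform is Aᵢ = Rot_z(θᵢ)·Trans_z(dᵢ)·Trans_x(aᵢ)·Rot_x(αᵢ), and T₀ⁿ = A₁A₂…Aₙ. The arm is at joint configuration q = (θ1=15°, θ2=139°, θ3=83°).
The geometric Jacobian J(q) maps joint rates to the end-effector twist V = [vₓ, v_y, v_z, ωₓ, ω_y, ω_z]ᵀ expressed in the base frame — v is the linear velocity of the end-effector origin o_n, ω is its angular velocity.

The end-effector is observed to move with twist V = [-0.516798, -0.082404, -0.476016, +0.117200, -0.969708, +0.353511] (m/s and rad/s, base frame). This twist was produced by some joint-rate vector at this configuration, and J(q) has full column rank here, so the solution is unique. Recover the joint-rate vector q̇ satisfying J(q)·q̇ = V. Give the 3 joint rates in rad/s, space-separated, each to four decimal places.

0.5120 0.9670 0.2100

o_n = [-0.0382, 0.4624, 0.8014]
J₁: ẑ×o_n = [-0.4624, -0.0382, 0.0000], ω = ẑ
J2: z=[0.2588, -0.9659, 0.0000] o=[0.4926, 0.1320, 0.4300] → [-0.3587, -0.0961, -0.4272, 0.2588, -0.9659, 0.0000]
J3: z=[-0.6337, -0.1698, -0.7547] o=[0.1208, 0.0324, 0.7646] → [0.3183, 0.1433, -0.2995, -0.6337, -0.1698, -0.7547]
q̇ = J⁺·V = [0.5120, 0.9670, 0.2100]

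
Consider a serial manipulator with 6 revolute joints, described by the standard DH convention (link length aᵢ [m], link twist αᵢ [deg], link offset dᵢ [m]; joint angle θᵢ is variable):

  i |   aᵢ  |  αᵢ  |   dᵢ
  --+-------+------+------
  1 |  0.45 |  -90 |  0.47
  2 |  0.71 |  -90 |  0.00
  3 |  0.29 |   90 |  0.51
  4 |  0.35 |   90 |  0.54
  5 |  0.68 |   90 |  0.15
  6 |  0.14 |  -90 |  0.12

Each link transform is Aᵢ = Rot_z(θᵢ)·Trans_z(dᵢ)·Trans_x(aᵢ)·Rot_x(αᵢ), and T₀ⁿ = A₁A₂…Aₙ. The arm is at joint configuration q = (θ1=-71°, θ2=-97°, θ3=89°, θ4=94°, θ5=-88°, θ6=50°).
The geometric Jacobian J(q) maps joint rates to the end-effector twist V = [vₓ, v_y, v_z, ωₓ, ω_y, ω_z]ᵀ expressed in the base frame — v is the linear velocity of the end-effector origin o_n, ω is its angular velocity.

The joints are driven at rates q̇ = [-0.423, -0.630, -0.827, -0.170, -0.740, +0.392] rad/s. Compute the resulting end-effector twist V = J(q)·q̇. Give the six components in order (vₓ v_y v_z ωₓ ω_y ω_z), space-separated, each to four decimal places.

o_n = [-0.1230, -1.2790, 1.0475]
J₁: ẑ×o_n = [1.2790, -0.1230, 0.0000], ω = ẑ
J2: z=[0.9455, 0.3256, 0.0000] o=[0.1465, -0.4255, 0.4700] → [0.1880, -0.5460, -0.7192, 0.9455, 0.3256, 0.0000]
J3: z=[0.3231, -0.9385, 0.1219] o=[0.1183, -0.3437, 1.1747] → [0.2334, 0.0117, -0.5287, 0.3231, -0.9385, 0.1219]
J4: z=[-0.0232, 0.1209, 0.9924] o=[0.0088, -0.9161, 1.2419] → [0.3366, -0.1353, 0.0243, -0.0232, 0.1209, 0.9924]
J5: z=[-0.9212, -0.3882, 0.0258] o=[0.1322, -1.1706, 1.8199] → [0.3026, -0.7181, 0.0008, -0.9212, -0.3882, 0.0258]
J6: z=[-0.3873, 0.9088, -0.1549] o=[0.0190, -1.3327, 1.1522] → [-0.0868, -0.0186, 0.1082, -0.3873, 0.9088, -0.1549]
V = J·q̇ = [-1.1676, 0.9335, 0.9281, -0.3291, 1.1940, -0.7723]

-1.1676 0.9335 0.9281 -0.3291 1.1940 -0.7723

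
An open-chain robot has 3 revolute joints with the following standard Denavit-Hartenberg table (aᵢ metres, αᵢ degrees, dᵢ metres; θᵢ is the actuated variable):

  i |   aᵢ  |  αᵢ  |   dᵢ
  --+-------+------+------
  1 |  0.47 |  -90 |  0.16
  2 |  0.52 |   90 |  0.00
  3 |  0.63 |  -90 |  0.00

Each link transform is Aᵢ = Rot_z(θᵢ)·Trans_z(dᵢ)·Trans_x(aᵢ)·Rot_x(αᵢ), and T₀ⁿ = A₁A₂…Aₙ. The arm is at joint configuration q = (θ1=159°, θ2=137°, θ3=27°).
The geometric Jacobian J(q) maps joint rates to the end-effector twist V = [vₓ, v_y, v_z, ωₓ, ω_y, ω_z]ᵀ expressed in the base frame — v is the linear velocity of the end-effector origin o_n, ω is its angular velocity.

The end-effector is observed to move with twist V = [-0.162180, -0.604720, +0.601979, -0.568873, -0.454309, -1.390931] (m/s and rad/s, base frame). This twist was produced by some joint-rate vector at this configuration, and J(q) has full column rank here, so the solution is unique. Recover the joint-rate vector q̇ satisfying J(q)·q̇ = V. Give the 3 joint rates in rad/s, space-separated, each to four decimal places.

-0.9960 0.6280 0.5400

o_n = [0.1970, -0.3820, -0.5775]
J₁: ẑ×o_n = [0.3820, 0.1970, -0.0000], ω = ẑ
J2: z=[-0.3584, -0.9336, 0.0000] o=[-0.4388, 0.1684, 0.1600] → [0.6885, -0.2643, 0.7908, -0.3584, -0.9336, 0.0000]
J3: z=[-0.6367, 0.2444, -0.7314] o=[-0.0837, 0.0321, -0.1946] → [-0.3964, -0.4491, 0.1951, -0.6367, 0.2444, -0.7314]
q̇ = J⁺·V = [-0.9960, 0.6280, 0.5400]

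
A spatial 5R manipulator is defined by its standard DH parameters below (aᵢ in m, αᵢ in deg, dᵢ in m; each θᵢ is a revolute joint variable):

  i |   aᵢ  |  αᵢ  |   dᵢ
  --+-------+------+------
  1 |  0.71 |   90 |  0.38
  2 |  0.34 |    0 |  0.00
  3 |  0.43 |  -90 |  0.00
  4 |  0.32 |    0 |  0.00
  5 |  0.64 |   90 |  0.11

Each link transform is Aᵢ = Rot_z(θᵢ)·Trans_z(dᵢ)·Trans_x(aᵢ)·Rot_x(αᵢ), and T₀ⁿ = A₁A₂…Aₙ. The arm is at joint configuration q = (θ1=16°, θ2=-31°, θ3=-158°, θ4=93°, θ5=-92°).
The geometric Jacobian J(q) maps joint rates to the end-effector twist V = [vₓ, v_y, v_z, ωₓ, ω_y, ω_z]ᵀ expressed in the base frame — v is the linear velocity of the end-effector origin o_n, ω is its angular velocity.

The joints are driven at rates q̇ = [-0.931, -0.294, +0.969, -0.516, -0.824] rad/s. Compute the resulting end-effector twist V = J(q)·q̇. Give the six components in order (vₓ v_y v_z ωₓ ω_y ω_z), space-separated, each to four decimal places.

0.2589 -0.7546 -0.7713 0.3876 -0.5911 0.3925

o_n = [-0.1450, 0.3025, 0.2610]
J₁: ẑ×o_n = [-0.3025, -0.1450, 0.0000], ω = ẑ
J2: z=[0.2756, -0.9613, 0.0000] o=[0.6825, 0.1957, 0.3800] → [0.1144, 0.0328, -0.7660, 0.2756, -0.9613, 0.0000]
J3: z=[0.2756, -0.9613, 0.0000] o=[0.9626, 0.2760, 0.2049] → [-0.0539, -0.0155, -1.0574, 0.2756, -0.9613, 0.0000]
J4: z=[-0.1504, -0.0431, -0.9877] o=[0.5544, 0.1590, 0.2722] → [0.1422, 0.6891, -0.0517, -0.1504, -0.0431, -0.9877]
J5: z=[-0.1504, -0.0431, -0.9877] o=[0.4822, 0.4707, 0.2695] → [-0.1658, 0.6182, -0.0017, -0.1504, -0.0431, -0.9877]
V = J·q̇ = [0.2589, -0.7546, -0.7713, 0.3876, -0.5911, 0.3925]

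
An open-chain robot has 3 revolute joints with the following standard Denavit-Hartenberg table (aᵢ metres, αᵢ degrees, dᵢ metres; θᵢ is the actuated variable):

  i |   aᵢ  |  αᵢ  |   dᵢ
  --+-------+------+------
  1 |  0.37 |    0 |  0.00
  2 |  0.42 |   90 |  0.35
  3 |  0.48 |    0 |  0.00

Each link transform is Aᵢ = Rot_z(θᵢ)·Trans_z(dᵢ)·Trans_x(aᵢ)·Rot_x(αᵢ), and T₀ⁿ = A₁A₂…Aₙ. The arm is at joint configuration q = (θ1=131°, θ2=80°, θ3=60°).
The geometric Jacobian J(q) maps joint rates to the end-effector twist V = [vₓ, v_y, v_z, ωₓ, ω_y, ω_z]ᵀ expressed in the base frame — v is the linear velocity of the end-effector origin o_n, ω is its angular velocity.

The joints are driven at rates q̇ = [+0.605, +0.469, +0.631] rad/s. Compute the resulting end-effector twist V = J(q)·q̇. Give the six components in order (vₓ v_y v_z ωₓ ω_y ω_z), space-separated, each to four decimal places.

0.4210 -0.6194 0.1514 -0.3250 0.5409 1.0740

o_n = [-0.8085, -0.0607, 0.7657]
J₁: ẑ×o_n = [0.0607, -0.8085, 0.0000], ω = ẑ
J2: z=[0.0000, 0.0000, 1.0000] o=[-0.2427, 0.2792, 0.0000] → [0.3399, -0.5657, 0.0000, 0.0000, 0.0000, 1.0000]
J3: z=[-0.5150, 0.8572, 0.0000] o=[-0.6028, 0.0629, 0.3500] → [0.3563, 0.2141, 0.2400, -0.5150, 0.8572, 0.0000]
V = J·q̇ = [0.4210, -0.6194, 0.1514, -0.3250, 0.5409, 1.0740]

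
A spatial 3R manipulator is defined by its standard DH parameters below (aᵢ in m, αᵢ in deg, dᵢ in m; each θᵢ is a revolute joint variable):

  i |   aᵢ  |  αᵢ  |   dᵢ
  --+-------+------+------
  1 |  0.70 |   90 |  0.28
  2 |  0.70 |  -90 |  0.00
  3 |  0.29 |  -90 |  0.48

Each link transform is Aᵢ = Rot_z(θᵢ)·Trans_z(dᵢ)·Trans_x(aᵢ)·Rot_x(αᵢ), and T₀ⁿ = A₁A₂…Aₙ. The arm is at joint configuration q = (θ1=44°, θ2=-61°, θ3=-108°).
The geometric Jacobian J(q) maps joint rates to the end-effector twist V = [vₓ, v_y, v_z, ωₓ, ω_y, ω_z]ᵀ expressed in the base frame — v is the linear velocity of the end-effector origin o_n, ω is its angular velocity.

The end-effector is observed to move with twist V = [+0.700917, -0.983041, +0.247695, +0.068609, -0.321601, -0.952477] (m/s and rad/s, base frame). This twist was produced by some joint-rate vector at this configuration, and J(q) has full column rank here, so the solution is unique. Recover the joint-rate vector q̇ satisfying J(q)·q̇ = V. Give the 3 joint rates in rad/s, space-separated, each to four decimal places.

-0.8560 0.2790 -0.1990

o_n = [1.2100, 0.7851, -0.0211]
J₁: ẑ×o_n = [-0.7851, 1.2100, 0.0000], ω = ẑ
J2: z=[0.6947, -0.7193, 0.0000] o=[0.5035, 0.4863, 0.2800] → [0.2166, 0.2092, 0.7157, 0.6947, -0.7193, 0.0000]
J3: z=[0.6291, 0.6076, 0.4848] o=[0.7477, 0.7220, -0.3322] → [0.1584, 0.0284, -0.2412, 0.6291, 0.6076, 0.4848]
q̇ = J⁺·V = [-0.8560, 0.2790, -0.1990]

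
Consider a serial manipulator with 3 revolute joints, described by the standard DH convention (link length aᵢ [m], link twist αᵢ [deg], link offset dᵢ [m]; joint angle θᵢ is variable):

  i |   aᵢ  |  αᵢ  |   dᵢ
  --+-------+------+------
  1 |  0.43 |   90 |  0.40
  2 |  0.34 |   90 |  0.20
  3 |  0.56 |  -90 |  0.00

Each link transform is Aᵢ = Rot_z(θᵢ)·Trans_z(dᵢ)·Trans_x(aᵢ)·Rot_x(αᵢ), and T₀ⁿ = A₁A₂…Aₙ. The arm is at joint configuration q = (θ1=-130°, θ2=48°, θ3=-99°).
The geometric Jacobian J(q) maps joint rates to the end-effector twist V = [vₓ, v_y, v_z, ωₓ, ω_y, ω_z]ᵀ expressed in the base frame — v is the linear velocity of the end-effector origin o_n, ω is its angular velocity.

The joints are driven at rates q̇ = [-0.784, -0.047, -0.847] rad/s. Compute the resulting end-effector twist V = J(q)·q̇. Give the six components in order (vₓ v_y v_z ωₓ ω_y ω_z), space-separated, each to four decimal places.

o_n = [-0.1145, -0.6857, 0.5876]
J₁: ẑ×o_n = [0.6857, -0.1145, 0.0000], ω = ẑ
J2: z=[-0.7660, 0.6428, 0.0000] o=[-0.2764, -0.3294, 0.4000] → [0.1206, 0.1437, 0.1689, -0.7660, 0.6428, 0.0000]
J3: z=[-0.4777, -0.5693, -0.6691] o=[-0.5758, -0.3751, 0.6527] → [-0.1708, -0.3398, 0.4110, -0.4777, -0.5693, -0.6691]
V = J·q̇ = [-0.3986, 0.3708, -0.3561, 0.4406, 0.4520, -0.2172]

-0.3986 0.3708 -0.3561 0.4406 0.4520 -0.2172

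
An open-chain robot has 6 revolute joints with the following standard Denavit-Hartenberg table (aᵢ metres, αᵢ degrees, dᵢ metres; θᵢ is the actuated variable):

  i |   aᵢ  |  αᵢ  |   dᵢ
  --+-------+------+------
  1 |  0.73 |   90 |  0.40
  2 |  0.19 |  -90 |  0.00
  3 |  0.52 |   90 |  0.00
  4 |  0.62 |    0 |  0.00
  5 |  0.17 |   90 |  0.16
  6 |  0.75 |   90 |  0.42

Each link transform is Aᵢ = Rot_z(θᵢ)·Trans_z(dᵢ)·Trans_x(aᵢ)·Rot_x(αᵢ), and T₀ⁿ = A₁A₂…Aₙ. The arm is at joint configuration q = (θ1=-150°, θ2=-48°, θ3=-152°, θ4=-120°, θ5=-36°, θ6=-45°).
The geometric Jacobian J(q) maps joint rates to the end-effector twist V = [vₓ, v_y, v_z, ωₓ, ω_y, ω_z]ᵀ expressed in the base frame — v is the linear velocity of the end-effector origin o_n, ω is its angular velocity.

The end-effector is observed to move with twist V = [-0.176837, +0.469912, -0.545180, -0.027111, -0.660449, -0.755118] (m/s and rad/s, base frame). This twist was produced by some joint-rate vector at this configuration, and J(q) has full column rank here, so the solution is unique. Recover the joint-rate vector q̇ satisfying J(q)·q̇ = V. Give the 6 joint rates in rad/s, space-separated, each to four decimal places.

o_n = [-0.8909, -0.4624, -0.5576]
J₁: ẑ×o_n = [0.4624, -0.8909, 0.0000], ω = ẑ
J2: z=[-0.5000, 0.8660, 0.0000] o=[-0.6322, -0.3650, 0.4000] → [-0.8293, -0.4788, 0.2727, -0.5000, 0.8660, 0.0000]
J3: z=[-0.6436, -0.3716, 0.6691] o=[-0.7423, -0.4286, 0.2588] → [0.3260, -0.6249, -0.0335, -0.6436, -0.3716, 0.6691]
J4: z=[0.7135, -0.6076, 0.3489] o=[-0.5983, -0.0635, 0.6000] → [0.8425, 0.7239, -0.4624, 0.7135, -0.6076, 0.3489]
J5: z=[0.7135, -0.6076, 0.3489] o=[-0.3386, -0.0816, 0.0373] → [0.4943, 0.2318, -0.6073, 0.7135, -0.6076, 0.3489]
J6: z=[-0.7006, -0.6250, 0.3444] o=[-0.2229, -0.2622, -0.0550] → [0.3831, -0.5822, -0.2772, -0.7006, -0.6250, 0.3444]
q̇ = J⁺·V = [-0.9560, -0.0340, -0.3290, -0.4850, 0.9070, 0.7950]

-0.9560 -0.0340 -0.3290 -0.4850 0.9070 0.7950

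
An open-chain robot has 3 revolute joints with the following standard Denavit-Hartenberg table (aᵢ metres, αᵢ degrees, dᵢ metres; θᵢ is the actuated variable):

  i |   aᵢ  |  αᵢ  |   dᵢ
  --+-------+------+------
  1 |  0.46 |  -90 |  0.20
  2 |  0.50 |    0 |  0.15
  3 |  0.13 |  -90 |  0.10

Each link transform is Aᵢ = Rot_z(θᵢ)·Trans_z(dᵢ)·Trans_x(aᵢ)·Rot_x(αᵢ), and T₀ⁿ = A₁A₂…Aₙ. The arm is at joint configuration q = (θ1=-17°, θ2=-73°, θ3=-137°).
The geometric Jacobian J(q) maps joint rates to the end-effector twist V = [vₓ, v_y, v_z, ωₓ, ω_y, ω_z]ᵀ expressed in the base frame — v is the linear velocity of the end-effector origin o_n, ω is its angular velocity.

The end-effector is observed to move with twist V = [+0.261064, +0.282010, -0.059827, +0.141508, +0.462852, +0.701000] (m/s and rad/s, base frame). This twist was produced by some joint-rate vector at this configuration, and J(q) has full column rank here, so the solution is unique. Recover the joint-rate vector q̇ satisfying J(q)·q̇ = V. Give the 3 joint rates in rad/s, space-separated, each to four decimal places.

0.7010 0.7820 -0.2980

o_n = [0.5451, 0.0948, 0.6132]
J₁: ẑ×o_n = [-0.0948, 0.5451, 0.0000], ω = ẑ
J2: z=[0.2924, 0.9563, 0.0000] o=[0.4399, -0.1345, 0.2000] → [0.3951, -0.1208, -0.0336, 0.2924, 0.9563, 0.0000]
J3: z=[0.2924, 0.9563, 0.0000] o=[0.6236, -0.0338, 0.6782] → [-0.0622, 0.0190, 0.1126, 0.2924, 0.9563, 0.0000]
q̇ = J⁺·V = [0.7010, 0.7820, -0.2980]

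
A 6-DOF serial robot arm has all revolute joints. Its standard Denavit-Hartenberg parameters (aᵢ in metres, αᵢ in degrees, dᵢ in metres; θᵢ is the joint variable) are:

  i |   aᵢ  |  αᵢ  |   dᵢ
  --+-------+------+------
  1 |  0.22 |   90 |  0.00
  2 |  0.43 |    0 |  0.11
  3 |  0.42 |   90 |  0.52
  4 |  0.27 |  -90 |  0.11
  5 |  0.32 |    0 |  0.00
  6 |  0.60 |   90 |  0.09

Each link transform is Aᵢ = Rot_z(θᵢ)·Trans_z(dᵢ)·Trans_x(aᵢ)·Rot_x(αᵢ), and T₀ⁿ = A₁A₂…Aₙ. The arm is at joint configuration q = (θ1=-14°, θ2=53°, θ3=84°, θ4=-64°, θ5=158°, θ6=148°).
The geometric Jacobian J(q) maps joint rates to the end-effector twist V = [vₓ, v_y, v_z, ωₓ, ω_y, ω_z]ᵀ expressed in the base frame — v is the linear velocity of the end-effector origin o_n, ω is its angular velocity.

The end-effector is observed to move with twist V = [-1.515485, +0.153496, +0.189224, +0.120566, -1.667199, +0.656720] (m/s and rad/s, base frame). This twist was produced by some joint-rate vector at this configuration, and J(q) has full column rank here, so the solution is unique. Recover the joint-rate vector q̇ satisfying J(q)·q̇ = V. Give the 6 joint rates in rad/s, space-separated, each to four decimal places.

o_n = [0.2313, -0.4457, 1.1303]
J₁: ẑ×o_n = [0.4457, 0.2313, -0.0000], ω = ẑ
J2: z=[-0.2419, -0.9703, 0.0000] o=[0.2135, -0.0532, 0.0000] → [-1.0967, 0.2734, 0.1123, -0.2419, -0.9703, 0.0000]
J3: z=[-0.2419, -0.9703, 0.0000] o=[0.4379, -0.2226, 0.3434] → [-0.7635, 0.1904, -0.1465, -0.2419, -0.9703, 0.0000]
J4: z=[0.6617, -0.1650, 0.7314] o=[0.0141, -0.6528, 0.6299] → [-0.2341, -0.1723, 0.1729, 0.6617, -0.1650, 0.7314]
J5: z=[-0.7439, -0.2663, 0.6130] o=[0.0616, -0.4145, 0.7910] → [-0.0713, 0.3564, 0.0683, -0.7439, -0.2663, 0.6130]
J6: z=[-0.7439, -0.2663, 0.6130] o=[0.0101, -0.6765, 0.6146] → [-0.2788, 0.5192, -0.1128, -0.7439, -0.2663, 0.6130]
q̇ = J⁺·V = [-0.0080, 0.6800, 0.8730, 0.8410, 0.5770, -0.4960]

-0.0080 0.6800 0.8730 0.8410 0.5770 -0.4960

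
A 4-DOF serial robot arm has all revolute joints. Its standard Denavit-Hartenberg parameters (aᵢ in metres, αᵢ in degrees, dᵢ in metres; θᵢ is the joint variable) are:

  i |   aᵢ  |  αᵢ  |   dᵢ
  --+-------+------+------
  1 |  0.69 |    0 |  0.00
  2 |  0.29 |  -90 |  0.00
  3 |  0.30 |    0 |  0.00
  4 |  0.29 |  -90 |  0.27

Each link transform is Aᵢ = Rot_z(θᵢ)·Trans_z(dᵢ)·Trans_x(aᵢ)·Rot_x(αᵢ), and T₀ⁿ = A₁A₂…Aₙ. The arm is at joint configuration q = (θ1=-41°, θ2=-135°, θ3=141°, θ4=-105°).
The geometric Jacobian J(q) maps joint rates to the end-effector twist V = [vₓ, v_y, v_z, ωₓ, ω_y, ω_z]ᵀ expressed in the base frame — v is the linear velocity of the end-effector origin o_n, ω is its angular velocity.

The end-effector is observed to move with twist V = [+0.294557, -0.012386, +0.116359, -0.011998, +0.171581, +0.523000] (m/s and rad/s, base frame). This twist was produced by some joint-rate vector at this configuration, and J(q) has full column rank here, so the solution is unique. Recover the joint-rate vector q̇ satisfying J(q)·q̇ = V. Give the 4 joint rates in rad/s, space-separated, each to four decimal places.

0.2450 0.2780 0.3260 -0.4980

o_n = [0.2488, -0.7424, -0.3593]
J₁: ẑ×o_n = [0.7424, 0.2488, -0.0000], ω = ẑ
J2: z=[0.0000, 0.0000, 1.0000] o=[0.5207, -0.4527, 0.0000] → [0.2897, -0.2719, 0.0000, 0.0000, 0.0000, 1.0000]
J3: z=[0.0698, -0.9976, 0.0000] o=[0.2315, -0.4729, 0.0000] → [0.3584, 0.0251, -0.0015, 0.0698, -0.9976, 0.0000]
J4: z=[0.0698, -0.9976, 0.0000] o=[0.4640, -0.4566, -0.1888] → [0.1700, 0.0119, -0.2346, 0.0698, -0.9976, 0.0000]
q̇ = J⁺·V = [0.2450, 0.2780, 0.3260, -0.4980]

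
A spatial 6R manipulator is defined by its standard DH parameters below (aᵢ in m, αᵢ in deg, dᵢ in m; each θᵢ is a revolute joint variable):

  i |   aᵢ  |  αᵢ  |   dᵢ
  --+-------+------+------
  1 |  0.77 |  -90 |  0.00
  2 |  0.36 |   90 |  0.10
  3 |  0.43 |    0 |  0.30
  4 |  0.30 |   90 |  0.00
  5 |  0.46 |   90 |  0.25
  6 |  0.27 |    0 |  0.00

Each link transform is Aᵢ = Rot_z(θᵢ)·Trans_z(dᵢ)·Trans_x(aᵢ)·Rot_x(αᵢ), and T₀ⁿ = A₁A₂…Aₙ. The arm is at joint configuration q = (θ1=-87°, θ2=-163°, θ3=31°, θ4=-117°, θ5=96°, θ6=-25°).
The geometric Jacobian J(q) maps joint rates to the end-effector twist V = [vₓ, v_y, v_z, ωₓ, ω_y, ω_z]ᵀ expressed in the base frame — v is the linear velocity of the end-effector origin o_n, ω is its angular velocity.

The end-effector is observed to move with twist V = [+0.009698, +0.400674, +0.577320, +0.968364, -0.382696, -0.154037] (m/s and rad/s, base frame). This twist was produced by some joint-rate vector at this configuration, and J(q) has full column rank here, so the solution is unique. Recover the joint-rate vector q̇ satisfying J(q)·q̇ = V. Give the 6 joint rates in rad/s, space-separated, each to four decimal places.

o_n = [0.0806, 0.1092, -0.7791]
J₁: ẑ×o_n = [-0.1092, 0.0806, 0.0000], ω = ẑ
J2: z=[0.9986, 0.0523, 0.0000] o=[0.0403, -0.7689, 0.0000] → [-0.0408, 0.7780, 0.8748, 0.9986, 0.0523, 0.0000]
J3: z=[-0.0153, 0.2920, -0.9563] o=[0.1221, -0.4199, 0.1053] → [0.2478, 0.0262, 0.0040, -0.0153, 0.2920, -0.9563]
J4: z=[-0.0153, 0.2920, -0.9563] o=[0.3203, 0.0313, -0.0739] → [-0.1314, 0.2184, 0.0688, -0.0153, 0.2920, -0.9563]
J5: z=[-0.0197, -0.9563, -0.2917] o=[0.0204, 0.0356, -0.0678] → [0.7018, -0.0316, 0.0561, -0.0197, -0.9563, -0.2917]
J6: z=[-0.9958, 0.0448, -0.0797] o=[0.0565, -0.0706, -0.5791] → [0.0054, -0.2011, -0.1801, -0.9958, 0.0448, -0.0797]
q̇ = J⁺·V = [-0.9900, 0.5870, -0.7650, -0.1220, 0.1440, -0.3730]

-0.9900 0.5870 -0.7650 -0.1220 0.1440 -0.3730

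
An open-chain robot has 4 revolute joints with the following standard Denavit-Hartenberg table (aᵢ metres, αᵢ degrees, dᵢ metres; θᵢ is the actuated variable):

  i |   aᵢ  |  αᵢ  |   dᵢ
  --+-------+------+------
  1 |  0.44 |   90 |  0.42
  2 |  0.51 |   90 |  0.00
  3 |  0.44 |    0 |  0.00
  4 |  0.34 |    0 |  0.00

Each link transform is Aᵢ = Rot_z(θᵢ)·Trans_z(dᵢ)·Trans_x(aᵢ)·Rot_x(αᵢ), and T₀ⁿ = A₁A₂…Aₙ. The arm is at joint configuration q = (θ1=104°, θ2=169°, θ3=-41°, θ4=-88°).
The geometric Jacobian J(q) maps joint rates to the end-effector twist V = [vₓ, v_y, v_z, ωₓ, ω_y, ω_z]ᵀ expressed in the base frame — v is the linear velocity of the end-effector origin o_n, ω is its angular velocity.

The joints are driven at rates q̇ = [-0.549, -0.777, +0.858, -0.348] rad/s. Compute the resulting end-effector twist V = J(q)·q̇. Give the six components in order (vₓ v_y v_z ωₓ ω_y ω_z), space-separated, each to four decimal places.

o_n = [-0.4938, -0.3051, 0.5398]
J₁: ẑ×o_n = [0.3051, -0.4938, 0.0000], ω = ẑ
J2: z=[0.9703, 0.2419, 0.0000] o=[-0.1064, 0.4269, 0.4200] → [0.0290, -0.1163, -0.6166, 0.9703, 0.2419, 0.0000]
J3: z=[-0.0462, 0.1851, 0.9816] o=[0.0147, -0.0588, 0.5173] → [0.2459, -0.4980, 0.1055, -0.0462, 0.1851, 0.9816]
J4: z=[-0.0462, 0.1851, 0.9816] o=[-0.1866, -0.4450, 0.5807] → [-0.1449, -0.3034, 0.0504, -0.0462, 0.1851, 0.9816]
V = J·q̇ = [0.0714, 0.0397, 0.5520, -0.7775, -0.0936, -0.0484]

0.0714 0.0397 0.5520 -0.7775 -0.0936 -0.0484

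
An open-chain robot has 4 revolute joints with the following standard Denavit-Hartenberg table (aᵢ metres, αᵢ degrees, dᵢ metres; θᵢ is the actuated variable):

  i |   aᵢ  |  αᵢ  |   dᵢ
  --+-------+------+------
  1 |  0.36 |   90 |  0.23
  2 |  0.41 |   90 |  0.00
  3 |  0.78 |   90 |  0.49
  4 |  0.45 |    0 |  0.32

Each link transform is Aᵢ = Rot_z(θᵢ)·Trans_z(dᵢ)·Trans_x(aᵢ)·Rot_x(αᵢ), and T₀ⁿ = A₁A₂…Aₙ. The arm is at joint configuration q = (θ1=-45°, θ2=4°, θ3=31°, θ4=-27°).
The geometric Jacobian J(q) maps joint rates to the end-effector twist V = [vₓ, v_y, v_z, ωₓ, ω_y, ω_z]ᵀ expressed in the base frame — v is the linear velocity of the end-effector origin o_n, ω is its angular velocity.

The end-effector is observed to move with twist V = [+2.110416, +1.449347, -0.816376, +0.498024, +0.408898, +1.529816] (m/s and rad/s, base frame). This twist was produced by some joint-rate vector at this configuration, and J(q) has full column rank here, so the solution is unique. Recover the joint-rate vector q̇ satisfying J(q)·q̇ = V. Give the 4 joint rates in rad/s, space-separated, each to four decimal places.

0.9470 -0.4690 -0.5770 0.2010

o_n = [1.1520, -1.6243, 0.0557]
J₁: ẑ×o_n = [1.6243, 1.1520, -0.0000], ω = ẑ
J2: z=[-0.7071, -0.7071, 0.0000] o=[0.2546, -0.2546, 0.2300] → [0.1232, -0.1232, 1.6032, -0.7071, -0.7071, 0.0000]
J3: z=[0.0493, -0.0493, -0.9976] o=[0.5438, -0.5438, 0.2586] → [-1.0679, -0.5968, -0.0233, 0.0493, -0.0493, -0.9976]
J4: z=[0.9694, 0.2428, 0.0359] o=[0.7555, -1.3236, -0.1836] → [0.0689, -0.2177, -0.3878, 0.9694, 0.2428, 0.0359]
q̇ = J⁺·V = [0.9470, -0.4690, -0.5770, 0.2010]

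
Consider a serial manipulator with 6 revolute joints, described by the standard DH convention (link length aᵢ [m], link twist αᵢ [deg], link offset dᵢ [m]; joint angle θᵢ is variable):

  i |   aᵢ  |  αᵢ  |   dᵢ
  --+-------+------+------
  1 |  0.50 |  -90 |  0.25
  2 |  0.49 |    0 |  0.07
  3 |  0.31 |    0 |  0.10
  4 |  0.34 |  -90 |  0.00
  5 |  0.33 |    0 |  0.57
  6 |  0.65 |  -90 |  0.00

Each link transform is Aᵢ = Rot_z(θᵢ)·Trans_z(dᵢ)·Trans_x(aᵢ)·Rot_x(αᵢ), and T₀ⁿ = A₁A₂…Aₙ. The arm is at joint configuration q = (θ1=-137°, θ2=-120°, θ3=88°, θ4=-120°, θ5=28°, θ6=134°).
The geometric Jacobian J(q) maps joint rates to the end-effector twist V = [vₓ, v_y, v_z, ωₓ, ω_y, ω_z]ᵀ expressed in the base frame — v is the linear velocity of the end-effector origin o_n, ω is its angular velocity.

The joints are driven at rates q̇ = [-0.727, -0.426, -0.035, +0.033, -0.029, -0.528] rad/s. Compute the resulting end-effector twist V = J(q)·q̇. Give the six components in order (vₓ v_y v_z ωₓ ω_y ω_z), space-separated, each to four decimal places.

o_n = [-0.6927, -0.3919, 1.3481]
J₁: ẑ×o_n = [0.3919, -0.6927, 0.0000], ω = ẑ
J2: z=[0.6820, -0.7314, 0.0000] o=[-0.3657, -0.3410, 0.2500] → [-0.8031, -0.7489, -0.2739, 0.6820, -0.7314, 0.0000]
J3: z=[0.6820, -0.7314, 0.0000] o=[-0.1388, -0.2251, 0.6744] → [-0.4927, -0.4595, -0.5189, 0.6820, -0.7314, 0.0000]
J4: z=[0.6820, -0.7314, 0.0000] o=[-0.2628, -0.4775, 0.8386] → [-0.3726, -0.3475, -0.2560, 0.6820, -0.7314, 0.0000]
J5: z=[-0.3433, -0.3202, 0.8829] o=[-0.0433, -0.2728, 0.9982] → [-0.0069, -0.4533, -0.1670, -0.3433, -0.3202, 0.8829]
J6: z=[-0.3433, -0.3202, 0.8829] o=[-0.1565, -0.1665, 1.6383] → [0.2919, -0.5731, -0.0943, -0.3433, -0.3202, 0.8829]
V = J·q̇ = [-0.0918, 1.1429, 0.1810, -0.1006, 0.4914, -1.2188]

-0.0918 1.1429 0.1810 -0.1006 0.4914 -1.2188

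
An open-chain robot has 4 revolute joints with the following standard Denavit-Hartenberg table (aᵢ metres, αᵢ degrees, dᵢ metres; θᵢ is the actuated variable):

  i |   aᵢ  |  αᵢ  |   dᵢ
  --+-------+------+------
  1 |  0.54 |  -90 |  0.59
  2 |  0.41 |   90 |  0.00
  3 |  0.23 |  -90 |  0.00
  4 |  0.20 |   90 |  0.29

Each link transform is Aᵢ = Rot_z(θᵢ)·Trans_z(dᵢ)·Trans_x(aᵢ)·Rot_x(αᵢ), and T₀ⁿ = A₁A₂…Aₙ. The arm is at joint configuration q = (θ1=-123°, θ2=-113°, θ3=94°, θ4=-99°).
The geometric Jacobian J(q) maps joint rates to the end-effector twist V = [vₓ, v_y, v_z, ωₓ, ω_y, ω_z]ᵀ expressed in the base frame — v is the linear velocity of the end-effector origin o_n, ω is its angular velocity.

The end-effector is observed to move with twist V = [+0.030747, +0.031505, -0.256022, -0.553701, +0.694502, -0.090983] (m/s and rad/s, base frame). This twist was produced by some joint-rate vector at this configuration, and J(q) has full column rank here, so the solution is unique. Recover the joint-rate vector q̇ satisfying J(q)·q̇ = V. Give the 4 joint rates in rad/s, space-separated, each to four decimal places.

o_n = [-0.0231, -0.3623, 0.6112]
J₁: ẑ×o_n = [0.3623, -0.0231, 0.0000], ω = ẑ
J2: z=[0.8387, -0.5446, 0.0000] o=[-0.2941, -0.4529, 0.5900] → [-0.0115, -0.0178, 0.2236, 0.8387, -0.5446, 0.0000]
J3: z=[0.5013, 0.7720, -0.3907] o=[-0.2069, -0.3185, 0.9674] → [-0.2921, 0.1068, -0.1638, 0.5013, 0.7720, -0.3907]
J4: z=[-0.2708, -0.2889, -0.9183] o=[-0.0178, -0.4487, 0.9526] → [0.1780, -0.0877, -0.0249, -0.2708, -0.2889, -0.9183]
q̇ = J⁺·V = [0.2710, -0.8270, 0.4000, 0.2240]

0.2710 -0.8270 0.4000 0.2240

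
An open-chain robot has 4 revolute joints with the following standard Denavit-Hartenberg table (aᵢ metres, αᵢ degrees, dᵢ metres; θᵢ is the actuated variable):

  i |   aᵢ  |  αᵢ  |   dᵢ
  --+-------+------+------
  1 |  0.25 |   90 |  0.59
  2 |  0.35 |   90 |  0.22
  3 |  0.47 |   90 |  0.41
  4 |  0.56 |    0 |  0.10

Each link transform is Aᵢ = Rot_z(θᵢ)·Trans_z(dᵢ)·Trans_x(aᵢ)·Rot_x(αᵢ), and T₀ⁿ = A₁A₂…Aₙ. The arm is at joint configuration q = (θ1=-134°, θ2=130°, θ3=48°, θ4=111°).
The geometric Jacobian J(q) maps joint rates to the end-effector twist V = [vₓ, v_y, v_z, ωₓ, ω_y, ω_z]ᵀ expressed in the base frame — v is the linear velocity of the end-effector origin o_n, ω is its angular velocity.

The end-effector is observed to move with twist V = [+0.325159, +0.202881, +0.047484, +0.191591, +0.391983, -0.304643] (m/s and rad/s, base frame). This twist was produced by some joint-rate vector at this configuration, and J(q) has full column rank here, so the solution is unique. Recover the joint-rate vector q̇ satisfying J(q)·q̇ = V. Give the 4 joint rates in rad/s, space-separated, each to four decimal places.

o_n = [-0.6542, -0.1690, 1.6527]
J₁: ẑ×o_n = [0.1690, -0.6542, 0.0000], ω = ẑ
J2: z=[-0.7193, 0.6947, 0.0000] o=[-0.1737, -0.1798, 0.5900] → [0.7382, 0.7644, 0.3260, -0.7193, 0.6947, 0.0000]
J3: z=[-0.5321, -0.5510, 0.6428] o=[-0.1756, 0.1348, 0.8581] → [-0.2426, 0.1152, -0.1021, -0.5321, -0.5510, 0.6428]
J4: z=[0.8132, -0.1212, 0.5693] o=[-0.5046, 0.2969, 1.3626] → [0.2301, -0.3211, -0.3970, 0.8132, -0.1212, 0.5693]
q̇ = J⁺·V = [-0.1630, 0.2770, -0.4090, 0.2130]

-0.1630 0.2770 -0.4090 0.2130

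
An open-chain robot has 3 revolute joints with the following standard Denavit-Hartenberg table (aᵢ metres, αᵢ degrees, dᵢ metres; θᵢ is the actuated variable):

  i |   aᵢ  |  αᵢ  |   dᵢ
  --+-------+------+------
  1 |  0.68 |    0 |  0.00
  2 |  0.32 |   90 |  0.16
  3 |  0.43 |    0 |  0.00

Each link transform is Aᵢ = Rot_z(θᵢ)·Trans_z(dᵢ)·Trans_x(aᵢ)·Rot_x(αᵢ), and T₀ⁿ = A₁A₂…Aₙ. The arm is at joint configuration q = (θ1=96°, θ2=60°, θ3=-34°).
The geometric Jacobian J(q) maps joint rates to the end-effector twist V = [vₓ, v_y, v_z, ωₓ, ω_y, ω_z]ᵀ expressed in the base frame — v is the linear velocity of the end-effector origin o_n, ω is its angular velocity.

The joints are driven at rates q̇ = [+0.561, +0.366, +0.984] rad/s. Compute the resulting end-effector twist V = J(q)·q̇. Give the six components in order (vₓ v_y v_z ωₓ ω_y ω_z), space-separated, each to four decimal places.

o_n = [-0.6891, 0.9514, -0.0805]
J₁: ẑ×o_n = [-0.9514, -0.6891, 0.0000], ω = ẑ
J2: z=[0.0000, 0.0000, 1.0000] o=[-0.0711, 0.6763, 0.0000] → [-0.2752, -0.6180, 0.0000, 0.0000, 0.0000, 1.0000]
J3: z=[0.4067, 0.9135, 0.0000] o=[-0.3634, 0.8064, 0.1600] → [-0.2197, 0.0978, 0.3565, 0.4067, 0.9135, 0.0000]
V = J·q̇ = [-0.8506, -0.5165, 0.3508, 0.4002, 0.8989, 0.9270]

-0.8506 -0.5165 0.3508 0.4002 0.8989 0.9270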